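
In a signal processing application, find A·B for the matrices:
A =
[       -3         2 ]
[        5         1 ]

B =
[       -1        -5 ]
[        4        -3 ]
AB =
[       11         9 ]
[       -1       -28 ]

Matrix multiplication: (AB)[i][j] = sum over k of A[i][k] * B[k][j].
  (AB)[0][0] = (-3)*(-1) + (2)*(4) = 11
  (AB)[0][1] = (-3)*(-5) + (2)*(-3) = 9
  (AB)[1][0] = (5)*(-1) + (1)*(4) = -1
  (AB)[1][1] = (5)*(-5) + (1)*(-3) = -28
AB =
[       11         9 ]
[       -1       -28 ]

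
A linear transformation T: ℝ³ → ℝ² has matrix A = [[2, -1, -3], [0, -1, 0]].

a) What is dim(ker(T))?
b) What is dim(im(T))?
dim(ker) = 1, dim(im) = 2

The two rows are not scalar multiples of one another (no single k satisfies row 2 = k × row 1), so they are linearly independent.
Thus rank(A) = 2.
dim(im(T)) = rank(A) = 2.
By the rank-nullity theorem applied to T: ℝ³ → ℝ², rank(A) + nullity(A) = 3 (the domain dimension), so dim(ker(T)) = 3 - 2 = 1.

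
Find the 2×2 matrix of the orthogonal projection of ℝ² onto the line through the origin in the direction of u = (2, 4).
[[1/5, 2/5], [2/5, 4/5]]

The orthogonal projection onto the line spanned by a nonzero vector u = (a, b) has matrix P = (u uᵀ) / (uᵀ u) = (1/(a² + b²)) · [[a², ab], [ab, b²]].
Here u = (2, 4), so a² + b² = 4 + 16 = 20.
P = (1/20) · [[4, 8], [8, 16]] = [[1/5, 2/5], [2/5, 4/5]].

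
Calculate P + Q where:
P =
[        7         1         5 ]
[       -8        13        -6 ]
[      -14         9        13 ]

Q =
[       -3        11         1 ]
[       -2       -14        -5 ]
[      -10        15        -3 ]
P + Q =
[        4        12         6 ]
[      -10        -1       -11 ]
[      -24        24        10 ]

Matrix addition is elementwise: (P+Q)[i][j] = P[i][j] + Q[i][j].
  (P+Q)[0][0] = (7) + (-3) = 4
  (P+Q)[0][1] = (1) + (11) = 12
  (P+Q)[0][2] = (5) + (1) = 6
  (P+Q)[1][0] = (-8) + (-2) = -10
  (P+Q)[1][1] = (13) + (-14) = -1
  (P+Q)[1][2] = (-6) + (-5) = -11
  (P+Q)[2][0] = (-14) + (-10) = -24
  (P+Q)[2][1] = (9) + (15) = 24
  (P+Q)[2][2] = (13) + (-3) = 10
P + Q =
[        4        12         6 ]
[      -10        -1       -11 ]
[      -24        24        10 ]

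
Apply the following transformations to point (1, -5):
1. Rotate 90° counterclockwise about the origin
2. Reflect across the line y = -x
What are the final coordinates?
(-1, -5)

Step 1: Rotate 90° → (5, 1)
Step 2: Reflect across the line y = -x → (-1, -5)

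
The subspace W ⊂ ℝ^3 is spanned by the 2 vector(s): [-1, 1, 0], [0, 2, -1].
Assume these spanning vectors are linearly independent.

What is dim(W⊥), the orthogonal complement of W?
dim(W⊥) = 1

For any subspace W of ℝ^n, dim(W) + dim(W⊥) = n (the whole-space dimension).
Here the given 2 vectors are linearly independent, so dim(W) = 2.
Thus dim(W⊥) = n - dim(W) = 3 - 2 = 1.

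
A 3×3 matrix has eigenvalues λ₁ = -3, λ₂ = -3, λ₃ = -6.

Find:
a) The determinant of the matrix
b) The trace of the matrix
det = -54, trace = -12

Two standard eigenvalue identities:
- det(A) equals the product of the eigenvalues (counted with multiplicity).
- trace(A) equals the sum of the eigenvalues.
det(A) = (-3)*(-3)*(-6) = -54.
trace(A) = -3 - 3 - 6 = -12.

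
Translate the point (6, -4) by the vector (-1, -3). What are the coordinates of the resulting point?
(5, -7)

Translation by (-1, -3):
x' = 6 + -1 = 5
y' = -4 + -3 = -7
Homogeneous matrix: [[1, 0, -1], [0, 1, -3], [0, 0, 1]]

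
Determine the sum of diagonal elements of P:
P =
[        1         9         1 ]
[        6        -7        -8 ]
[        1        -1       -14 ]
tr(P) = 1 - 7 - 14 = -20

The trace of a square matrix is the sum of its diagonal entries.
Diagonal entries of P: P[0][0] = 1, P[1][1] = -7, P[2][2] = -14.
tr(P) = 1 - 7 - 14 = -20.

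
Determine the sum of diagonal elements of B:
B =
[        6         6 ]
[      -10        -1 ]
tr(B) = 6 - 1 = 5

The trace of a square matrix is the sum of its diagonal entries.
Diagonal entries of B: B[0][0] = 6, B[1][1] = -1.
tr(B) = 6 - 1 = 5.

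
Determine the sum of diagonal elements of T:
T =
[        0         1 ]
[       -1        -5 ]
tr(T) = 0 - 5 = -5

The trace of a square matrix is the sum of its diagonal entries.
Diagonal entries of T: T[0][0] = 0, T[1][1] = -5.
tr(T) = 0 - 5 = -5.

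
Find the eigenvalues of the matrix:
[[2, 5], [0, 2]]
λ = 2 and λ = 2

Characteristic equation: det(A - λI) = 0
λ² - (trace)λ + (det) = 0
λ² - (4)λ + (4) = 0
λ² - 4λ + 4 = 0
Solving: λ = 2, 2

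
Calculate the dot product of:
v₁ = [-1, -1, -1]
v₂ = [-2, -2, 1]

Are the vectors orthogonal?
3, No

The dot product is the sum of products of corresponding components.
v₁·v₂ = (-1)*(-2) + (-1)*(-2) + (-1)*(1) = 2 + 2 - 1 = 3.
Two vectors are orthogonal iff their dot product is 0; here the dot product is 3, so the vectors are not orthogonal.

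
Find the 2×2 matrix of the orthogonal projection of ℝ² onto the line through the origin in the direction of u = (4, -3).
[[16/25, -12/25], [-12/25, 9/25]]

The orthogonal projection onto the line spanned by a nonzero vector u = (a, b) has matrix P = (u uᵀ) / (uᵀ u) = (1/(a² + b²)) · [[a², ab], [ab, b²]].
Here u = (4, -3), so a² + b² = 16 + 9 = 25.
P = (1/25) · [[16, -12], [-12, 9]] = [[16/25, -12/25], [-12/25, 9/25]].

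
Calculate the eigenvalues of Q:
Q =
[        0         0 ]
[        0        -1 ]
λ = -1, 0

Solve det(Q - λI) = 0. For a 2×2 matrix the characteristic equation is λ² - (trace)λ + det = 0.
trace(Q) = a + d = 0 - 1 = -1.
det(Q) = a*d - b*c = (0)*(-1) - (0)*(0) = 0 - 0 = 0.
Characteristic equation: λ² - (-1)λ + (0) = 0.
Discriminant = (-1)² - 4*(0) = 1 - 0 = 1.
λ = (-1 ± √1) / 2 = (-1 ± 1) / 2 = -1, 0.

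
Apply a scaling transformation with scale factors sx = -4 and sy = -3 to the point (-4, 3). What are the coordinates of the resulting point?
(16, -9)

Scaling matrix:
[[-4, 0], [0, -3]]
Result: (-4 × -4, 3 × -3) = (16, -9)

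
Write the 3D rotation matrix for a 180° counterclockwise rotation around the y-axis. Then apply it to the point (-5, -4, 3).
R = [[-1, 0, 0], [0, 1, 0], [0, 0, -1]]; R·(-5, -4, 3) = (5, -4, -3)

Rotation matrix for 180° around y-axis:
cos(180°) = -1, sin(180°) = 0
R = [[-1, 0, 0], [0, 1, 0], [0, 0, -1]]
Apply to (-5, -4, 3): R·[-5, -4, 3]ᵀ = (5, -4, -3)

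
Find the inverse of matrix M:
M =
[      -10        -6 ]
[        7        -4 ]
det(M) = 82
M⁻¹ =
[    -2/41      3/41 ]
[    -7/82     -5/41 ]

For a 2×2 matrix M = [[a, b], [c, d]] with det(M) ≠ 0, M⁻¹ = (1/det(M)) * [[d, -b], [-c, a]].
det(M) = (-10)*(-4) - (-6)*(7) = 40 + 42 = 82.
M⁻¹ = (1/82) * [[-4, 6], [-7, -10]].
Dividing each entry by 82 and reducing:
M⁻¹ =
[    -2/41      3/41 ]
[    -7/82     -5/41 ]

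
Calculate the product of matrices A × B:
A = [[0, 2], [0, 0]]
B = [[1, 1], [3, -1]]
[[6, -2], [0, 0]]

Matrix multiplication:
C[0][0] = 0×1 + 2×3 = 6
C[0][1] = 0×1 + 2×-1 = -2
C[1][0] = 0×1 + 0×3 = 0
C[1][1] = 0×1 + 0×-1 = 0
Result: [[6, -2], [0, 0]]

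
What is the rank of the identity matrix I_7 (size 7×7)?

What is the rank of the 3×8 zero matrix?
rank(I_7) = 7, rank(0) = 0

The identity I_7 has 7 columns that are the standard basis vectors e_1, …, e_7. These are linearly independent, so all 7 columns are pivots and rank(I_7) = 7.
The 3×8 zero matrix has every entry zero, so every row is the zero row and there are no pivots; rank(0) = 0.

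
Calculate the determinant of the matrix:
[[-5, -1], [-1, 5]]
-26

For a 2×2 matrix [[a, b], [c, d]], det = ad - bc
det = (-5)(5) - (-1)(-1) = -25 - 1 = -26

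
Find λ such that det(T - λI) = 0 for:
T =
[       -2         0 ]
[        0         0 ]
λ = -2, 0

Solve det(T - λI) = 0. For a 2×2 matrix the characteristic equation is λ² - (trace)λ + det = 0.
trace(T) = a + d = -2 + 0 = -2.
det(T) = a*d - b*c = (-2)*(0) - (0)*(0) = 0 - 0 = 0.
Characteristic equation: λ² - (-2)λ + (0) = 0.
Discriminant = (-2)² - 4*(0) = 4 - 0 = 4.
λ = (-2 ± √4) / 2 = (-2 ± 2) / 2 = -2, 0.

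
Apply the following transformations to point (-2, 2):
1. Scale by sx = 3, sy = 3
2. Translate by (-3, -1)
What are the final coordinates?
(-9, 5)

Step 1: Scale (-2, 2) by (sx, sy) = (3, 3) → (-6, 6)
Step 2: Translate by (-3, -1) → (-9, 5)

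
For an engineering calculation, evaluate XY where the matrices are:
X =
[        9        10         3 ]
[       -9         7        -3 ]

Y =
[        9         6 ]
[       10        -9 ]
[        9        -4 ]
XY =
[      208       -48 ]
[      -38      -105 ]

Matrix multiplication: (XY)[i][j] = sum over k of X[i][k] * Y[k][j].
  (XY)[0][0] = (9)*(9) + (10)*(10) + (3)*(9) = 208
  (XY)[0][1] = (9)*(6) + (10)*(-9) + (3)*(-4) = -48
  (XY)[1][0] = (-9)*(9) + (7)*(10) + (-3)*(9) = -38
  (XY)[1][1] = (-9)*(6) + (7)*(-9) + (-3)*(-4) = -105
XY =
[      208       -48 ]
[      -38      -105 ]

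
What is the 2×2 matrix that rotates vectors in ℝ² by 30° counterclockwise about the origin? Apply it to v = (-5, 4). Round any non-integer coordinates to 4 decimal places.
R = [[√3/2, -1/2], [1/2, √3/2]]; R·v = (-6.3301, 0.9641)

A counterclockwise rotation by angle θ in ℝ² has matrix R(θ) = [[cos θ, -sin θ], [sin θ, cos θ]].
For θ = 30°: cos θ = √3/2, sin θ = 1/2.
R(30°) = [[√3/2, -1/2], [1/2, √3/2]].
R·v = [√3/2·-5 + (-1/2)·4, 1/2·-5 + √3/2·4] = (-6.3301, 0.9641).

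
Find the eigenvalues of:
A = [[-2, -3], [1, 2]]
λ = -1, 1

Solve det(A - λI) = 0. For a 2×2 matrix this is λ² - (trace)λ + det = 0.
trace(A) = -2 + 2 = 0.
det(A) = (-2)*(2) - (-3)*(1) = -4 + 3 = -1.
Characteristic equation: λ² - (0)λ + (-1) = 0.
Discriminant: (0)² - 4*(-1) = 0 + 4 = 4.
Roots: λ = (0 ± √4) / 2 = -1, 1.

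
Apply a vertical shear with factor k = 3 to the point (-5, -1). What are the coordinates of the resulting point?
(-5, -16)

Shear matrix for vertical shear with factor k = 3:
[[1, 0], [3, 1]]
Result: (-5, -1) → (-5, -16)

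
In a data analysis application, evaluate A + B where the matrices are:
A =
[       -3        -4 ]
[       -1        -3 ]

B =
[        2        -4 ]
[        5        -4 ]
A + B =
[       -1        -8 ]
[        4        -7 ]

Matrix addition is elementwise: (A+B)[i][j] = A[i][j] + B[i][j].
  (A+B)[0][0] = (-3) + (2) = -1
  (A+B)[0][1] = (-4) + (-4) = -8
  (A+B)[1][0] = (-1) + (5) = 4
  (A+B)[1][1] = (-3) + (-4) = -7
A + B =
[       -1        -8 ]
[        4        -7 ]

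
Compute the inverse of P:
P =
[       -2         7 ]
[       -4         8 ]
det(P) = 12
P⁻¹ =
[      2/3     -7/12 ]
[      1/3      -1/6 ]

For a 2×2 matrix P = [[a, b], [c, d]] with det(P) ≠ 0, P⁻¹ = (1/det(P)) * [[d, -b], [-c, a]].
det(P) = (-2)*(8) - (7)*(-4) = -16 + 28 = 12.
P⁻¹ = (1/12) * [[8, -7], [4, -2]].
Dividing each entry by 12 and reducing:
P⁻¹ =
[      2/3     -7/12 ]
[      1/3      -1/6 ]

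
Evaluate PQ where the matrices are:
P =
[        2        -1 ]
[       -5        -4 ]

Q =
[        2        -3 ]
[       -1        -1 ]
PQ =
[        5        -5 ]
[       -6        19 ]

Matrix multiplication: (PQ)[i][j] = sum over k of P[i][k] * Q[k][j].
  (PQ)[0][0] = (2)*(2) + (-1)*(-1) = 5
  (PQ)[0][1] = (2)*(-3) + (-1)*(-1) = -5
  (PQ)[1][0] = (-5)*(2) + (-4)*(-1) = -6
  (PQ)[1][1] = (-5)*(-3) + (-4)*(-1) = 19
PQ =
[        5        -5 ]
[       -6        19 ]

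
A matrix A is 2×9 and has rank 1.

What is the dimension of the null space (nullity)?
8

The rank-nullity theorem for an m×n matrix states:
rank(A) + nullity(A) = n (the number of columns).
Here n = 9 and rank(A) = 1, so nullity(A) = 9 - 1 = 8.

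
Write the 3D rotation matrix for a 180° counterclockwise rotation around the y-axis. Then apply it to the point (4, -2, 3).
R = [[-1, 0, 0], [0, 1, 0], [0, 0, -1]]; R·(4, -2, 3) = (-4, -2, -3)

Rotation matrix for 180° around y-axis:
cos(180°) = -1, sin(180°) = 0
R = [[-1, 0, 0], [0, 1, 0], [0, 0, -1]]
Apply to (4, -2, 3): R·[4, -2, 3]ᵀ = (-4, -2, -3)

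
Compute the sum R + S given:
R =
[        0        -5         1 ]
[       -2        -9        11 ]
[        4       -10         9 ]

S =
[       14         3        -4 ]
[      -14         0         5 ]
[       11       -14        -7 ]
R + S =
[       14        -2        -3 ]
[      -16        -9        16 ]
[       15       -24         2 ]

Matrix addition is elementwise: (R+S)[i][j] = R[i][j] + S[i][j].
  (R+S)[0][0] = (0) + (14) = 14
  (R+S)[0][1] = (-5) + (3) = -2
  (R+S)[0][2] = (1) + (-4) = -3
  (R+S)[1][0] = (-2) + (-14) = -16
  (R+S)[1][1] = (-9) + (0) = -9
  (R+S)[1][2] = (11) + (5) = 16
  (R+S)[2][0] = (4) + (11) = 15
  (R+S)[2][1] = (-10) + (-14) = -24
  (R+S)[2][2] = (9) + (-7) = 2
R + S =
[       14        -2        -3 ]
[      -16        -9        16 ]
[       15       -24         2 ]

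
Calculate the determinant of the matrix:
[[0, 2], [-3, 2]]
6

For a 2×2 matrix [[a, b], [c, d]], det = ad - bc
det = (0)(2) - (2)(-3) = 0 - -6 = 6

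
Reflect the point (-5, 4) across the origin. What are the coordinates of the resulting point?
(5, -4)

Reflection across origin: (-5, 4) → (5, -4)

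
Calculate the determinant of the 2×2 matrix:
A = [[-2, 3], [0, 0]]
0

For A = [[a, b], [c, d]], det(A) = a*d - b*c.
det(A) = (-2)*(0) - (3)*(0) = 0 - 0 = 0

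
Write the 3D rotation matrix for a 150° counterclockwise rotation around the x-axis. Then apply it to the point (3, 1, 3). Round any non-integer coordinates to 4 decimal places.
R = [[1, 0, 0], [0, -√3/2, -1/2], [0, 1/2, -√3/2]]; R·(3, 1, 3) = (3.0000, -2.3660, -2.0981)

Rotation matrix for 150° around x-axis:
cos(150°) = -√3/2, sin(150°) = 1/2
R = [[1, 0, 0], [0, -√3/2, -1/2], [0, 1/2, -√3/2]]
Apply to (3, 1, 3): R·[3, 1, 3]ᵀ = (3.0000, -2.3660, -2.0981)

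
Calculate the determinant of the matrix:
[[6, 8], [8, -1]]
-70

For a 2×2 matrix [[a, b], [c, d]], det = ad - bc
det = (6)(-1) - (8)(8) = -6 - 64 = -70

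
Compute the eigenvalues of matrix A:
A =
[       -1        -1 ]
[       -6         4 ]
λ = -2, 5

Solve det(A - λI) = 0. For a 2×2 matrix the characteristic equation is λ² - (trace)λ + det = 0.
trace(A) = a + d = -1 + 4 = 3.
det(A) = a*d - b*c = (-1)*(4) - (-1)*(-6) = -4 - 6 = -10.
Characteristic equation: λ² - (3)λ + (-10) = 0.
Discriminant = (3)² - 4*(-10) = 9 + 40 = 49.
λ = (3 ± √49) / 2 = (3 ± 7) / 2 = -2, 5.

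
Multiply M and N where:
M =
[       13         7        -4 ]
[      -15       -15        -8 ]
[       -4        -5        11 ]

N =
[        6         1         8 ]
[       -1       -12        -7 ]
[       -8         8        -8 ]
MN =
[      103      -103        87 ]
[      -11       101        49 ]
[     -107       144       -85 ]

Matrix multiplication: (MN)[i][j] = sum over k of M[i][k] * N[k][j].
  (MN)[0][0] = (13)*(6) + (7)*(-1) + (-4)*(-8) = 103
  (MN)[0][1] = (13)*(1) + (7)*(-12) + (-4)*(8) = -103
  (MN)[0][2] = (13)*(8) + (7)*(-7) + (-4)*(-8) = 87
  (MN)[1][0] = (-15)*(6) + (-15)*(-1) + (-8)*(-8) = -11
  (MN)[1][1] = (-15)*(1) + (-15)*(-12) + (-8)*(8) = 101
  (MN)[1][2] = (-15)*(8) + (-15)*(-7) + (-8)*(-8) = 49
  (MN)[2][0] = (-4)*(6) + (-5)*(-1) + (11)*(-8) = -107
  (MN)[2][1] = (-4)*(1) + (-5)*(-12) + (11)*(8) = 144
  (MN)[2][2] = (-4)*(8) + (-5)*(-7) + (11)*(-8) = -85
MN =
[      103      -103        87 ]
[      -11       101        49 ]
[     -107       144       -85 ]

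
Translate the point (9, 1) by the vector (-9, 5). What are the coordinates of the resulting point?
(0, 6)

Translation by (-9, 5):
x' = 9 + -9 = 0
y' = 1 + 5 = 6
Homogeneous matrix: [[1, 0, -9], [0, 1, 5], [0, 0, 1]]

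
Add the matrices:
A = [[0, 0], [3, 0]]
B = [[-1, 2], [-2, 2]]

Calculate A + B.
[[-1, 2], [1, 2]]

Add corresponding elements:
(0)+(-1)=-1
(0)+(2)=2
(3)+(-2)=1
(0)+(2)=2
A + B = [[-1, 2], [1, 2]]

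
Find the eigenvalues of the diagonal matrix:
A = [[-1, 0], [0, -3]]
λ₁ = -1, λ₂ = -3

The characteristic polynomial of A is det(A - λI) = (-1 - λ)(-3 - λ) = 0.
The roots are λ = -1 and λ = -3, so the eigenvalues are the diagonal entries.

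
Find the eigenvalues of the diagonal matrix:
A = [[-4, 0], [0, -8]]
λ₁ = -4, λ₂ = -8

The characteristic polynomial of A is det(A - λI) = (-4 - λ)(-8 - λ) = 0.
The roots are λ = -4 and λ = -8, so the eigenvalues are the diagonal entries.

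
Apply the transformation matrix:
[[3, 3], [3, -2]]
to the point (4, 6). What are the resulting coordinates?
(30, 0)

Matrix multiplication:
[[3, 3], [3, -2]] × [4, 6]ᵀ
= [3×4 + 3×6, 3×4 + -2×6]ᵀ
= [30.0000, 0.0000]ᵀ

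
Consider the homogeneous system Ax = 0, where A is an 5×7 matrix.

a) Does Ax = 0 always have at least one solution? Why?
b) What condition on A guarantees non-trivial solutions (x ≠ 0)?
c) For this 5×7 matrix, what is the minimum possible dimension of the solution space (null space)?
a) Yes, x = 0 is always a solution. b) When A has linearly dependent columns (rank < n). c) Minimum nullity = 2.

a) x = 0 satisfies A·0 = 0, so the zero vector is always a solution.
b) Non-trivial solutions exist iff the columns of A are linearly dependent, equivalently rank(A) < n (the number of columns).
c) By rank-nullity, rank(A) + nullity(A) = n = 7. Since A has only 5 rows, rank(A) ≤ 5, so nullity(A) ≥ 7 - 5 = 2.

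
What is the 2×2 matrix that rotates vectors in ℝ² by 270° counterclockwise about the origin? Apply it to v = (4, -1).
R = [[0, 1], [-1, 0]]; R·v = (-1, -4)

A counterclockwise rotation by angle θ in ℝ² has matrix R(θ) = [[cos θ, -sin θ], [sin θ, cos θ]].
For θ = 270°: cos θ = 0, sin θ = -1.
R(270°) = [[0, 1], [-1, 0]].
R·v = [0·4 + (1)·-1, -1·4 + 0·-1] = (-1, -4).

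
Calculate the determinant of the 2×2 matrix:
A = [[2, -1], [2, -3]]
-4

For A = [[a, b], [c, d]], det(A) = a*d - b*c.
det(A) = (2)*(-3) - (-1)*(2) = -6 - -2 = -4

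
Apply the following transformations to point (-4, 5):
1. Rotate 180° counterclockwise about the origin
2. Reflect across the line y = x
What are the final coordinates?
(-5, 4)

Step 1: Rotate 180° → (4, -5)
Step 2: Reflect across the line y = x → (-5, 4)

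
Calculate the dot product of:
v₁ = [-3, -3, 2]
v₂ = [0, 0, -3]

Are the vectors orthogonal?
-6, No

The dot product is the sum of products of corresponding components.
v₁·v₂ = (-3)*(0) + (-3)*(0) + (2)*(-3) = 0 + 0 - 6 = -6.
Two vectors are orthogonal iff their dot product is 0; here the dot product is -6, so the vectors are not orthogonal.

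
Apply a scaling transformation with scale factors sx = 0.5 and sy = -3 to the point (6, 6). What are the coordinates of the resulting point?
(3.0, -18)

Scaling matrix:
[[0.50, 0], [0, -3]]
Result: (6 × 0.5, 6 × -3) = (3.0, -18)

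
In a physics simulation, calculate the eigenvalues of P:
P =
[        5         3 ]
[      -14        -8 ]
λ = -2, -1

Solve det(P - λI) = 0. For a 2×2 matrix the characteristic equation is λ² - (trace)λ + det = 0.
trace(P) = a + d = 5 - 8 = -3.
det(P) = a*d - b*c = (5)*(-8) - (3)*(-14) = -40 + 42 = 2.
Characteristic equation: λ² - (-3)λ + (2) = 0.
Discriminant = (-3)² - 4*(2) = 9 - 8 = 1.
λ = (-3 ± √1) / 2 = (-3 ± 1) / 2 = -2, -1.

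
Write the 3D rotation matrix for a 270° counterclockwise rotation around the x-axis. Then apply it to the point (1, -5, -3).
R = [[1, 0, 0], [0, 0, 1], [0, -1, 0]]; R·(1, -5, -3) = (1, -3, 5)

Rotation matrix for 270° around x-axis:
cos(270°) = 0, sin(270°) = -1
R = [[1, 0, 0], [0, 0, 1], [0, -1, 0]]
Apply to (1, -5, -3): R·[1, -5, -3]ᵀ = (1, -3, 5)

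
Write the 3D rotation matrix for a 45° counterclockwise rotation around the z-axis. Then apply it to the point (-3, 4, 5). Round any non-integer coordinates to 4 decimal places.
R = [[√2/2, -√2/2, 0], [√2/2, √2/2, 0], [0, 0, 1]]; R·(-3, 4, 5) = (-4.9497, 0.7071, 5.0000)

Rotation matrix for 45° around z-axis:
cos(45°) = √2/2, sin(45°) = √2/2
R = [[√2/2, -√2/2, 0], [√2/2, √2/2, 0], [0, 0, 1]]
Apply to (-3, 4, 5): R·[-3, 4, 5]ᵀ = (-4.9497, 0.7071, 5.0000)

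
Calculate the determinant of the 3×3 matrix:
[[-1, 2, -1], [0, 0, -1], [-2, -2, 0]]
6

Expansion along first row:
det = -1·det([[0,-1],[-2,0]]) - 2·det([[0,-1],[-2,0]]) + -1·det([[0,0],[-2,-2]])
    = -1·(0·0 - -1·-2) - 2·(0·0 - -1·-2) + -1·(0·-2 - 0·-2)
    = -1·-2 - 2·-2 + -1·0
    = 2 + 4 + 0 = 6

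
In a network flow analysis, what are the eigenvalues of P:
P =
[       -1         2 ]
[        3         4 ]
λ = -2, 5

Solve det(P - λI) = 0. For a 2×2 matrix the characteristic equation is λ² - (trace)λ + det = 0.
trace(P) = a + d = -1 + 4 = 3.
det(P) = a*d - b*c = (-1)*(4) - (2)*(3) = -4 - 6 = -10.
Characteristic equation: λ² - (3)λ + (-10) = 0.
Discriminant = (3)² - 4*(-10) = 9 + 40 = 49.
λ = (3 ± √49) / 2 = (3 ± 7) / 2 = -2, 5.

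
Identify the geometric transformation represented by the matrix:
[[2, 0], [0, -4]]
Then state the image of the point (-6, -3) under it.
non-uniform scaling by (2, -4); image of (-6, -3) is (-12, 12)

This is diagonal with distinct entries, so it scales the x-axis by 2 and the y-axis by -4.
The matrix [[2, 0], [0, -4]] represents: non-uniform scaling by (2, -4).
Applying it to (-6, -3): [2·-6 + 0·-3, 0·-6 + -4·-3] = (-12, 12).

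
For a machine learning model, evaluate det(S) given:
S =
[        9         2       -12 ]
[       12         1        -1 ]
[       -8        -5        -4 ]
det(S) = 655

Expand along row 0 (cofactor expansion): det(S) = a*(e*i - f*h) - b*(d*i - f*g) + c*(d*h - e*g), where the 3×3 is [[a, b, c], [d, e, f], [g, h, i]].
Minor M_00 = (1)*(-4) - (-1)*(-5) = -4 - 5 = -9.
Minor M_01 = (12)*(-4) - (-1)*(-8) = -48 - 8 = -56.
Minor M_02 = (12)*(-5) - (1)*(-8) = -60 + 8 = -52.
det(S) = (9)*(-9) - (2)*(-56) + (-12)*(-52) = -81 + 112 + 624 = 655.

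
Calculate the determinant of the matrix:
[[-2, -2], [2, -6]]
16

For a 2×2 matrix [[a, b], [c, d]], det = ad - bc
det = (-2)(-6) - (-2)(2) = 12 - -4 = 16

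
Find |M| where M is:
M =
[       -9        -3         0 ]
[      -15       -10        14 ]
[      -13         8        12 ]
det(M) = 2094

Expand along row 0 (cofactor expansion): det(M) = a*(e*i - f*h) - b*(d*i - f*g) + c*(d*h - e*g), where the 3×3 is [[a, b, c], [d, e, f], [g, h, i]].
Minor M_00 = (-10)*(12) - (14)*(8) = -120 - 112 = -232.
Minor M_01 = (-15)*(12) - (14)*(-13) = -180 + 182 = 2.
Minor M_02 = (-15)*(8) - (-10)*(-13) = -120 - 130 = -250.
det(M) = (-9)*(-232) - (-3)*(2) + (0)*(-250) = 2088 + 6 + 0 = 2094.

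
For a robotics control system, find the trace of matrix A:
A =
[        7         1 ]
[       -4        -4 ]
tr(A) = 7 - 4 = 3

The trace of a square matrix is the sum of its diagonal entries.
Diagonal entries of A: A[0][0] = 7, A[1][1] = -4.
tr(A) = 7 - 4 = 3.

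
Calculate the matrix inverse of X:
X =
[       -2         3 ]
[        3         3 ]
det(X) = -15
X⁻¹ =
[     -1/5       1/5 ]
[      1/5      2/15 ]

For a 2×2 matrix X = [[a, b], [c, d]] with det(X) ≠ 0, X⁻¹ = (1/det(X)) * [[d, -b], [-c, a]].
det(X) = (-2)*(3) - (3)*(3) = -6 - 9 = -15.
X⁻¹ = (1/-15) * [[3, -3], [-3, -2]].
Dividing each entry by -15 and reducing:
X⁻¹ =
[     -1/5       1/5 ]
[      1/5      2/15 ]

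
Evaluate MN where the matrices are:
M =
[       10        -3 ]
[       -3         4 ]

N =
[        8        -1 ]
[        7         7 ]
MN =
[       59       -31 ]
[        4        31 ]

Matrix multiplication: (MN)[i][j] = sum over k of M[i][k] * N[k][j].
  (MN)[0][0] = (10)*(8) + (-3)*(7) = 59
  (MN)[0][1] = (10)*(-1) + (-3)*(7) = -31
  (MN)[1][0] = (-3)*(8) + (4)*(7) = 4
  (MN)[1][1] = (-3)*(-1) + (4)*(7) = 31
MN =
[       59       -31 ]
[        4        31 ]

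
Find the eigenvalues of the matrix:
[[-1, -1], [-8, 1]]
λ = -3 and λ = 3

Characteristic equation: det(A - λI) = 0
λ² - (trace)λ + (det) = 0
λ² - (0)λ + (-9) = 0
λ² - 0λ - 9 = 0
Solving: λ = -3, 3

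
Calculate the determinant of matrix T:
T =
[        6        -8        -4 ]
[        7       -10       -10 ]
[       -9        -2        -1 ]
det(T) = -420

Expand along row 0 (cofactor expansion): det(T) = a*(e*i - f*h) - b*(d*i - f*g) + c*(d*h - e*g), where the 3×3 is [[a, b, c], [d, e, f], [g, h, i]].
Minor M_00 = (-10)*(-1) - (-10)*(-2) = 10 - 20 = -10.
Minor M_01 = (7)*(-1) - (-10)*(-9) = -7 - 90 = -97.
Minor M_02 = (7)*(-2) - (-10)*(-9) = -14 - 90 = -104.
det(T) = (6)*(-10) - (-8)*(-97) + (-4)*(-104) = -60 - 776 + 416 = -420.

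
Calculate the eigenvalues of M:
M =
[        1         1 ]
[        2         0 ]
λ = -1, 2

Solve det(M - λI) = 0. For a 2×2 matrix the characteristic equation is λ² - (trace)λ + det = 0.
trace(M) = a + d = 1 + 0 = 1.
det(M) = a*d - b*c = (1)*(0) - (1)*(2) = 0 - 2 = -2.
Characteristic equation: λ² - (1)λ + (-2) = 0.
Discriminant = (1)² - 4*(-2) = 1 + 8 = 9.
λ = (1 ± √9) / 2 = (1 ± 3) / 2 = -1, 2.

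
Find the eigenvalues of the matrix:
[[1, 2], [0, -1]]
λ = -1 and λ = 1

Characteristic equation: det(A - λI) = 0
λ² - (trace)λ + (det) = 0
λ² - (0)λ + (-1) = 0
λ² - 0λ - 1 = 0
Solving: λ = -1, 1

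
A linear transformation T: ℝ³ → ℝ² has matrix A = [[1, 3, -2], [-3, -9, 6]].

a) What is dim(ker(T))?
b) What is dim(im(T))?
dim(ker) = 2, dim(im) = 1

Observe that row 2 = -3 × row 1 (so the rows are linearly dependent).
Thus rank(A) = 1 (only one linearly independent row).
dim(im(T)) = rank(A) = 1.
By the rank-nullity theorem applied to T: ℝ³ → ℝ², rank(A) + nullity(A) = 3 (the domain dimension), so dim(ker(T)) = 3 - 1 = 2.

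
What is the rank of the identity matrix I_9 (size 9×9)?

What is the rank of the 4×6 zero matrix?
rank(I_9) = 9, rank(0) = 0

The identity I_9 has 9 columns that are the standard basis vectors e_1, …, e_9. These are linearly independent, so all 9 columns are pivots and rank(I_9) = 9.
The 4×6 zero matrix has every entry zero, so every row is the zero row and there are no pivots; rank(0) = 0.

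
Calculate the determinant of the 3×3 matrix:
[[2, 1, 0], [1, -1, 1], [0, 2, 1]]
-7

Expansion along first row:
det = 2·det([[-1,1],[2,1]]) - 1·det([[1,1],[0,1]]) + 0·det([[1,-1],[0,2]])
    = 2·(-1·1 - 1·2) - 1·(1·1 - 1·0) + 0·(1·2 - -1·0)
    = 2·-3 - 1·1 + 0·2
    = -6 + -1 + 0 = -7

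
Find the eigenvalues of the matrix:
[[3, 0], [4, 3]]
λ = 3 and λ = 3

Characteristic equation: det(A - λI) = 0
λ² - (trace)λ + (det) = 0
λ² - (6)λ + (9) = 0
λ² - 6λ + 9 = 0
Solving: λ = 3, 3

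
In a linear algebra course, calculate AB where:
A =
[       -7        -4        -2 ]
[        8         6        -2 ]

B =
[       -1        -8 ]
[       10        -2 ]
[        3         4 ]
AB =
[      -39        56 ]
[       46       -84 ]

Matrix multiplication: (AB)[i][j] = sum over k of A[i][k] * B[k][j].
  (AB)[0][0] = (-7)*(-1) + (-4)*(10) + (-2)*(3) = -39
  (AB)[0][1] = (-7)*(-8) + (-4)*(-2) + (-2)*(4) = 56
  (AB)[1][0] = (8)*(-1) + (6)*(10) + (-2)*(3) = 46
  (AB)[1][1] = (8)*(-8) + (6)*(-2) + (-2)*(4) = -84
AB =
[      -39        56 ]
[       46       -84 ]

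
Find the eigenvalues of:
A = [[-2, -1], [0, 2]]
λ = -2, 2

Solve det(A - λI) = 0. For a 2×2 matrix this is λ² - (trace)λ + det = 0.
trace(A) = -2 + 2 = 0.
det(A) = (-2)*(2) - (-1)*(0) = -4 - 0 = -4.
Characteristic equation: λ² - (0)λ + (-4) = 0.
Discriminant: (0)² - 4*(-4) = 0 + 16 = 16.
Roots: λ = (0 ± √16) / 2 = -2, 2.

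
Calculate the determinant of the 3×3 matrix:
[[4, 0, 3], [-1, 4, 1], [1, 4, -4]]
-104

Expansion along first row:
det = 4·det([[4,1],[4,-4]]) - 0·det([[-1,1],[1,-4]]) + 3·det([[-1,4],[1,4]])
    = 4·(4·-4 - 1·4) - 0·(-1·-4 - 1·1) + 3·(-1·4 - 4·1)
    = 4·-20 - 0·3 + 3·-8
    = -80 + 0 + -24 = -104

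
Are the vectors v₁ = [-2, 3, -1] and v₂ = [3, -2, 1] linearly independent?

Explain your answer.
Yes, linearly independent

Two vectors are linearly dependent iff one is a scalar multiple of the other.
No single scalar k satisfies v₂ = k·v₁ (the ratios of corresponding entries disagree), so v₁ and v₂ are linearly independent.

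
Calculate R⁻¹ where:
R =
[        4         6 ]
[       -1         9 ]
det(R) = 42
R⁻¹ =
[     3/14      -1/7 ]
[     1/42      2/21 ]

For a 2×2 matrix R = [[a, b], [c, d]] with det(R) ≠ 0, R⁻¹ = (1/det(R)) * [[d, -b], [-c, a]].
det(R) = (4)*(9) - (6)*(-1) = 36 + 6 = 42.
R⁻¹ = (1/42) * [[9, -6], [1, 4]].
Dividing each entry by 42 and reducing:
R⁻¹ =
[     3/14      -1/7 ]
[     1/42      2/21 ]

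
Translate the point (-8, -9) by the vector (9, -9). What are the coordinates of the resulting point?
(1, -18)

Translation by (9, -9):
x' = -8 + 9 = 1
y' = -9 + -9 = -18
Homogeneous matrix: [[1, 0, 9], [0, 1, -9], [0, 0, 1]]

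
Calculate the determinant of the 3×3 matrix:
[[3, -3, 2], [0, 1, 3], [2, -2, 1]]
-1

Expansion along first row:
det = 3·det([[1,3],[-2,1]]) - -3·det([[0,3],[2,1]]) + 2·det([[0,1],[2,-2]])
    = 3·(1·1 - 3·-2) - -3·(0·1 - 3·2) + 2·(0·-2 - 1·2)
    = 3·7 - -3·-6 + 2·-2
    = 21 + -18 + -4 = -1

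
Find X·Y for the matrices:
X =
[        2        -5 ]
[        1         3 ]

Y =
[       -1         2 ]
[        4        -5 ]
XY =
[      -22        29 ]
[       11       -13 ]

Matrix multiplication: (XY)[i][j] = sum over k of X[i][k] * Y[k][j].
  (XY)[0][0] = (2)*(-1) + (-5)*(4) = -22
  (XY)[0][1] = (2)*(2) + (-5)*(-5) = 29
  (XY)[1][0] = (1)*(-1) + (3)*(4) = 11
  (XY)[1][1] = (1)*(2) + (3)*(-5) = -13
XY =
[      -22        29 ]
[       11       -13 ]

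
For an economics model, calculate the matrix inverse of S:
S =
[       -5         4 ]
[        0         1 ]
det(S) = -5
S⁻¹ =
[     -1/5       4/5 ]
[        0         1 ]

For a 2×2 matrix S = [[a, b], [c, d]] with det(S) ≠ 0, S⁻¹ = (1/det(S)) * [[d, -b], [-c, a]].
det(S) = (-5)*(1) - (4)*(0) = -5 - 0 = -5.
S⁻¹ = (1/-5) * [[1, -4], [0, -5]].
Dividing each entry by -5 and reducing:
S⁻¹ =
[     -1/5       4/5 ]
[        0         1 ]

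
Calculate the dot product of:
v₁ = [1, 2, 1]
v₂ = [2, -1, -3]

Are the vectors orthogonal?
-3, No

The dot product is the sum of products of corresponding components.
v₁·v₂ = (1)*(2) + (2)*(-1) + (1)*(-3) = 2 - 2 - 3 = -3.
Two vectors are orthogonal iff their dot product is 0; here the dot product is -3, so the vectors are not orthogonal.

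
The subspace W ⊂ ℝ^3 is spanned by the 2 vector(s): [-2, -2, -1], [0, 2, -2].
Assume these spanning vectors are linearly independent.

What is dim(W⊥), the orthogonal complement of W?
dim(W⊥) = 1

For any subspace W of ℝ^n, dim(W) + dim(W⊥) = n (the whole-space dimension).
Here the given 2 vectors are linearly independent, so dim(W) = 2.
Thus dim(W⊥) = n - dim(W) = 3 - 2 = 1.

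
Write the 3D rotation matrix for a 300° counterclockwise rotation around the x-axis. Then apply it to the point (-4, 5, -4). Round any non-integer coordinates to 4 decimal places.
R = [[1, 0, 0], [0, 1/2, √3/2], [0, -√3/2, 1/2]]; R·(-4, 5, -4) = (-4.0000, -0.9641, -6.3301)

Rotation matrix for 300° around x-axis:
cos(300°) = 1/2, sin(300°) = -√3/2
R = [[1, 0, 0], [0, 1/2, √3/2], [0, -√3/2, 1/2]]
Apply to (-4, 5, -4): R·[-4, 5, -4]ᵀ = (-4.0000, -0.9641, -6.3301)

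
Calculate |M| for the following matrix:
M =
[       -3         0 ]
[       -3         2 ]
det(M) = -6

For a 2×2 matrix [[a, b], [c, d]], det = a*d - b*c.
det(M) = (-3)*(2) - (0)*(-3) = -6 - 0 = -6.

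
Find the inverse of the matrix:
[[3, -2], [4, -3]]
[[3, -2], [4, -3]]

For [[a,b],[c,d]], inverse = (1/det)·[[d,-b],[-c,a]]
det = 3·-3 - -2·4 = -1
Inverse = (1/-1)·[[-3, 2], [-4, 3]]
        = [[3, -2], [4, -3]]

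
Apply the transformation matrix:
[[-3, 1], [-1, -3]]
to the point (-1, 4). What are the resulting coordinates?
(7, -11)

Matrix multiplication:
[[-3, 1], [-1, -3]] × [-1, 4]ᵀ
= [-3×-1 + 1×4, -1×-1 + -3×4]ᵀ
= [7.0000, -11.0000]ᵀ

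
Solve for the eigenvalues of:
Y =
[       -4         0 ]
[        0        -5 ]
λ = -5, -4

Solve det(Y - λI) = 0. For a 2×2 matrix the characteristic equation is λ² - (trace)λ + det = 0.
trace(Y) = a + d = -4 - 5 = -9.
det(Y) = a*d - b*c = (-4)*(-5) - (0)*(0) = 20 - 0 = 20.
Characteristic equation: λ² - (-9)λ + (20) = 0.
Discriminant = (-9)² - 4*(20) = 81 - 80 = 1.
λ = (-9 ± √1) / 2 = (-9 ± 1) / 2 = -5, -4.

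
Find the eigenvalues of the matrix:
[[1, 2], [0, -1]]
λ = -1 and λ = 1

Characteristic equation: det(A - λI) = 0
λ² - (trace)λ + (det) = 0
λ² - (0)λ + (-1) = 0
λ² - 0λ - 1 = 0
Solving: λ = -1, 1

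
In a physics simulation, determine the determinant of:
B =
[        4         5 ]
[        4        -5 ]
det(B) = -40

For a 2×2 matrix [[a, b], [c, d]], det = a*d - b*c.
det(B) = (4)*(-5) - (5)*(4) = -20 - 20 = -40.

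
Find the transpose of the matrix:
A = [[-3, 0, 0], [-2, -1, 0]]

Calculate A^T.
[[-3, -2], [0, -1], [0, 0]]

The transpose sends entry (i,j) to (j,i); rows become columns.
Row 0 of A: [-3, 0, 0] -> column 0 of A^T.
Row 1 of A: [-2, -1, 0] -> column 1 of A^T.
A^T = [[-3, -2], [0, -1], [0, 0]]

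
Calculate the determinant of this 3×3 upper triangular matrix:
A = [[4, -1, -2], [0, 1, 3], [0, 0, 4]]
16

The determinant of a triangular matrix is the product of its diagonal entries (the off-diagonal entries above the diagonal do not affect it).
det(A) = (4) * (1) * (4) = 16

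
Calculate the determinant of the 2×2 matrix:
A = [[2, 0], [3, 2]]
4

For A = [[a, b], [c, d]], det(A) = a*d - b*c.
det(A) = (2)*(2) - (0)*(3) = 4 - 0 = 4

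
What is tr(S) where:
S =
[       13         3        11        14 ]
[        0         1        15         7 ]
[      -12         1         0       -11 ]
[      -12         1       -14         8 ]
tr(S) = 13 + 1 + 0 + 8 = 22

The trace of a square matrix is the sum of its diagonal entries.
Diagonal entries of S: S[0][0] = 13, S[1][1] = 1, S[2][2] = 0, S[3][3] = 8.
tr(S) = 13 + 1 + 0 + 8 = 22.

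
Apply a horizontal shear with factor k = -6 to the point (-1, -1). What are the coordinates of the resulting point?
(5, -1)

Shear matrix for horizontal shear with factor k = -6:
[[1, -6], [0, 1]]
Result: (-1, -1) → (5, -1)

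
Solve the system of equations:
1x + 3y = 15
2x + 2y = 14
x = 3, y = 4

Use elimination (row reduction):
Equation 1: 1x + 3y = 15.
Equation 2: 2x + 2y = 14.
Multiply Eq1 by 2 and Eq2 by 1: 2x + 6y = 30;  2x + 2y = 14.
Subtract: (-4)y = -16, so y = 4.
Back-substitute into Eq1: 1x + 3*(4) = 15, so x = 3.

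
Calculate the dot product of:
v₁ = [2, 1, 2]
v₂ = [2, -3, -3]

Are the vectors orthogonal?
-5, No

The dot product is the sum of products of corresponding components.
v₁·v₂ = (2)*(2) + (1)*(-3) + (2)*(-3) = 4 - 3 - 6 = -5.
Two vectors are orthogonal iff their dot product is 0; here the dot product is -5, so the vectors are not orthogonal.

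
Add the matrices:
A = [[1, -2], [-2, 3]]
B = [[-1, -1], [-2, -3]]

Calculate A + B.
[[0, -3], [-4, 0]]

Add corresponding elements:
(1)+(-1)=0
(-2)+(-1)=-3
(-2)+(-2)=-4
(3)+(-3)=0
A + B = [[0, -3], [-4, 0]]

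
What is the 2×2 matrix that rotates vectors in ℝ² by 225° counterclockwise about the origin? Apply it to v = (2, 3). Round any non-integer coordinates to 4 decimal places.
R = [[-√2/2, √2/2], [-√2/2, -√2/2]]; R·v = (0.7071, -3.5355)

A counterclockwise rotation by angle θ in ℝ² has matrix R(θ) = [[cos θ, -sin θ], [sin θ, cos θ]].
For θ = 225°: cos θ = -√2/2, sin θ = -√2/2.
R(225°) = [[-√2/2, √2/2], [-√2/2, -√2/2]].
R·v = [-√2/2·2 + (√2/2)·3, -√2/2·2 + -√2/2·3] = (0.7071, -3.5355).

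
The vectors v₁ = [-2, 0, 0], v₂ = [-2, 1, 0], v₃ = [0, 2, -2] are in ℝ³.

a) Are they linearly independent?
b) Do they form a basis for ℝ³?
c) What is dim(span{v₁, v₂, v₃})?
Yes independent, yes basis, dim = 3

Stack v₁, v₂, v₃ as rows of a 3×3 matrix.
[[-2, 0, 0]; [-2, 1, 0]; [0, 2, -2]] is already lower triangular with nonzero diagonal entries (-2, 1, -2), so its determinant is the product of the diagonal entries, det = (-2)·(1)·(-2) = 4 ≠ 0, and the rows are linearly independent.
Three linearly independent vectors in ℝ³ form a basis for ℝ³, so dim(span{v₁,v₂,v₃}) = 3.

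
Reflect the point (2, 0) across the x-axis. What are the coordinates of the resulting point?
(2, 0)

Reflection across x-axis: (2, 0) → (2, 0)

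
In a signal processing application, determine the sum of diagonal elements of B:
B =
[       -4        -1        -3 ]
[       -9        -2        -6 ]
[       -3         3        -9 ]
tr(B) = -4 - 2 - 9 = -15

The trace of a square matrix is the sum of its diagonal entries.
Diagonal entries of B: B[0][0] = -4, B[1][1] = -2, B[2][2] = -9.
tr(B) = -4 - 2 - 9 = -15.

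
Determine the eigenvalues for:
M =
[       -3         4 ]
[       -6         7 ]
λ = 1, 3

Solve det(M - λI) = 0. For a 2×2 matrix the characteristic equation is λ² - (trace)λ + det = 0.
trace(M) = a + d = -3 + 7 = 4.
det(M) = a*d - b*c = (-3)*(7) - (4)*(-6) = -21 + 24 = 3.
Characteristic equation: λ² - (4)λ + (3) = 0.
Discriminant = (4)² - 4*(3) = 16 - 12 = 4.
λ = (4 ± √4) / 2 = (4 ± 2) / 2 = 1, 3.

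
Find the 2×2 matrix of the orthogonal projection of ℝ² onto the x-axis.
[[1, 0], [0, 0]]

The orthogonal projection onto the line spanned by a nonzero vector u = (a, b) has matrix P = (u uᵀ) / (uᵀ u) = (1/(a² + b²)) · [[a², ab], [ab, b²]].
Here u = (1, 0), so a² + b² = 1 + 0 = 1.
P = (1/1) · [[1, 0], [0, 0]] = [[1, 0], [0, 0]].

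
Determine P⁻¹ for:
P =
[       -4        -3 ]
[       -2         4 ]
det(P) = -22
P⁻¹ =
[    -2/11     -3/22 ]
[    -1/11      2/11 ]

For a 2×2 matrix P = [[a, b], [c, d]] with det(P) ≠ 0, P⁻¹ = (1/det(P)) * [[d, -b], [-c, a]].
det(P) = (-4)*(4) - (-3)*(-2) = -16 - 6 = -22.
P⁻¹ = (1/-22) * [[4, 3], [2, -4]].
Dividing each entry by -22 and reducing:
P⁻¹ =
[    -2/11     -3/22 ]
[    -1/11      2/11 ]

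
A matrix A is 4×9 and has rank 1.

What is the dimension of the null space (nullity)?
8

The rank-nullity theorem for an m×n matrix states:
rank(A) + nullity(A) = n (the number of columns).
Here n = 9 and rank(A) = 1, so nullity(A) = 9 - 1 = 8.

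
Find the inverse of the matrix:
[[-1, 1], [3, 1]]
[[-1/4, 1/4], [3/4, 1/4]]

For [[a,b],[c,d]], inverse = (1/det)·[[d,-b],[-c,a]]
det = -1·1 - 1·3 = -4
Inverse = (1/-4)·[[1, -1], [-3, -1]]
        = [[-1/4, 1/4], [3/4, 1/4]]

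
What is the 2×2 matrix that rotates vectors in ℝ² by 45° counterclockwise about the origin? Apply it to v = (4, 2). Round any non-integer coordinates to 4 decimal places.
R = [[√2/2, -√2/2], [√2/2, √2/2]]; R·v = (1.4142, 4.2426)

A counterclockwise rotation by angle θ in ℝ² has matrix R(θ) = [[cos θ, -sin θ], [sin θ, cos θ]].
For θ = 45°: cos θ = √2/2, sin θ = √2/2.
R(45°) = [[√2/2, -√2/2], [√2/2, √2/2]].
R·v = [√2/2·4 + (-√2/2)·2, √2/2·4 + √2/2·2] = (1.4142, 4.2426).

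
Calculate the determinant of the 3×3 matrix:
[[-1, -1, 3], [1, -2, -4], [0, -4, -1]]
1

Expansion along first row:
det = -1·det([[-2,-4],[-4,-1]]) - -1·det([[1,-4],[0,-1]]) + 3·det([[1,-2],[0,-4]])
    = -1·(-2·-1 - -4·-4) - -1·(1·-1 - -4·0) + 3·(1·-4 - -2·0)
    = -1·-14 - -1·-1 + 3·-4
    = 14 + -1 + -12 = 1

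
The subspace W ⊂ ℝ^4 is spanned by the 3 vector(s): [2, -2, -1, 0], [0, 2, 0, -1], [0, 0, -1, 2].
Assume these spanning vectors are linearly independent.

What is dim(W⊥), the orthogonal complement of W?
dim(W⊥) = 1

For any subspace W of ℝ^n, dim(W) + dim(W⊥) = n (the whole-space dimension).
Here the given 3 vectors are linearly independent, so dim(W) = 3.
Thus dim(W⊥) = n - dim(W) = 4 - 3 = 1.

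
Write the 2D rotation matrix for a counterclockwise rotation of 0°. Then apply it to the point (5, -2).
R = [[1, 0], [0, 1]]; R·(5, -2) = (5, -2)

Rotation matrix formula: R(θ) = [[cos θ, -sin θ], [sin θ, cos θ]]
For θ = 0°:
cos(0°) = 1
sin(0°) = 0
R = [[1, 0], [0, 1]]
Apply to (5, -2): [1·5 + (0)·-2, 0·5 + 1·-2] = (5, -2)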